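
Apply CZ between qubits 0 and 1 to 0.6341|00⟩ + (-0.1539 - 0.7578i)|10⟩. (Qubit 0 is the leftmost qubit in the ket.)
0.6341|00⟩ + (-0.1539 - 0.7578i)|10⟩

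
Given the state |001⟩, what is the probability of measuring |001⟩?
1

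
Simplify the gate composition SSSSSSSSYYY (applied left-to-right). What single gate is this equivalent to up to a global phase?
Y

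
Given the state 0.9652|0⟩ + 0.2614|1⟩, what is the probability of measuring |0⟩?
0.9316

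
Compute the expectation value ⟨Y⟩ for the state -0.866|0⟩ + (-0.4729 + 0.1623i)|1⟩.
-0.2811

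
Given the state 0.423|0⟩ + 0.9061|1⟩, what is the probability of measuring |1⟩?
0.821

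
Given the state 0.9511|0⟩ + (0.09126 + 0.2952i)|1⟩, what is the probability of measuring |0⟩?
0.9046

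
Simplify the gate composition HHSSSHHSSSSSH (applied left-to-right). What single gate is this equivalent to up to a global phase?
H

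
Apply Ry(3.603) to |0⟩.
-0.2287|0⟩ + 0.9735|1⟩

Ry(3.603) = [[cos(θ/2), −sin(θ/2)], [sin(θ/2), cos(θ/2)]]; θ = 3.603, cos(θ/2) ≈ -0.228663, sin(θ/2) ≈ 0.973506.
With a = amp(|0⟩) = 1 and b = amp(|1⟩) = 0:
new amp(|0⟩) = (-0.228663)·a + (-0.973506)·b = -0.2287
new amp(|1⟩) = (0.973506)·a + (-0.228663)·b = 0.9735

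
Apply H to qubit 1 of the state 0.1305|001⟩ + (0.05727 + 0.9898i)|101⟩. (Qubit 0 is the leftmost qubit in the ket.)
0.09228|001⟩ + 0.09228|011⟩ + (0.0405 + 0.6999i)|101⟩ + (0.0405 + 0.6999i)|111⟩

H on qubit 1 mixes each pair of kets that differ only in qubit 1: amplitudes (a, b) of (|…0…⟩, |…1…⟩) become ((a + b)/√2, (a − b)/√2). Kets absent from the input have amplitude 0.
(|001⟩, |011⟩): (a, b) = (0.1305, 0) → (0.09228, 0.09228)
(|101⟩, |111⟩): (a, b) = ((0.05727 + 0.9898i), 0) → ((0.0405 + 0.6999i), (0.0405 + 0.6999i))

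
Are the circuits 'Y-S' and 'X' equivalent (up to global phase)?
No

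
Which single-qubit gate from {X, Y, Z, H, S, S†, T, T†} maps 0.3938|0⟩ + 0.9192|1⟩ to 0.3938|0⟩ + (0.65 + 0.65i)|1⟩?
T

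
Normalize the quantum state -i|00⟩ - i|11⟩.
-(1/√2)i|00⟩ - (1/√2)i|11⟩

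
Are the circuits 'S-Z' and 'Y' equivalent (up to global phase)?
No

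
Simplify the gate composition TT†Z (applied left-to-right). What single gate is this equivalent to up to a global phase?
Z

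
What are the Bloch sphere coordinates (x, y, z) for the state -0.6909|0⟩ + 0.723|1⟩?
(-0.999, 0, -0.04539)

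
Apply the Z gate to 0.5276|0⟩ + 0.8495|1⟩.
0.5276|0⟩ - 0.8495|1⟩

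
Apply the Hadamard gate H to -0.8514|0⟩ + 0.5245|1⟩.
-0.2312|0⟩ - 0.9729|1⟩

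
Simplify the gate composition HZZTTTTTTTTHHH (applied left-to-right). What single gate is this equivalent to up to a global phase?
I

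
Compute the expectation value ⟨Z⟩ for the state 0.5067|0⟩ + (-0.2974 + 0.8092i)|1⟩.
-0.4865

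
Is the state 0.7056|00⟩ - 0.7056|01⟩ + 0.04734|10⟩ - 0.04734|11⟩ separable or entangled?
Separable

Writing the state as a|00⟩ + b|01⟩ + c|10⟩ + d|11⟩, it is a product state iff ad − bc = 0.
Here (a, b, c, d) = (0.7056, -0.7056, 0.04734, -0.04734): ad − bc = (0.7056)(-0.04734) − (-0.7056)(0.04734) = 0, so the state is separable.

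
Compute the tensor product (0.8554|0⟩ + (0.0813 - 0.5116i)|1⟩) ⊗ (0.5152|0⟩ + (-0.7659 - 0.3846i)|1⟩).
0.4407|00⟩ + (-0.6552 - 0.329i)|01⟩ + (0.04189 - 0.2636i)|10⟩ + (-0.259 + 0.3606i)|11⟩

amp(|b₁b₂…⟩) = product of the factor amplitudes for bits b₁, b₂, …; only kets whose every factor amplitude is nonzero survive.
|00⟩: (0.8554)(0.5152) = 0.4407
|01⟩: (0.8554)(-0.7659 - 0.3846i) = (-0.6552 - 0.329i)
|10⟩: (0.0813 - 0.5116i)(0.5152) = (0.04189 - 0.2636i)
|11⟩: (0.0813 - 0.5116i)(-0.7659 - 0.3846i) = (-0.259 + 0.3606i)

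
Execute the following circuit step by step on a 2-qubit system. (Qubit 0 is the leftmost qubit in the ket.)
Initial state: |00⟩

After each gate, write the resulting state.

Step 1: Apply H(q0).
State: 1/√2|00⟩ + 1/√2|10⟩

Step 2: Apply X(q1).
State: 1/√2|01⟩ + 1/√2|11⟩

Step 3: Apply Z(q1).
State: -1/√2|01⟩ - 1/√2|11⟩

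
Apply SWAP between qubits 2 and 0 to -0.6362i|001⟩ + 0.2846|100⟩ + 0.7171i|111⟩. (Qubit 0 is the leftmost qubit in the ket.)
0.2846|001⟩ - 0.6362i|100⟩ + 0.7171i|111⟩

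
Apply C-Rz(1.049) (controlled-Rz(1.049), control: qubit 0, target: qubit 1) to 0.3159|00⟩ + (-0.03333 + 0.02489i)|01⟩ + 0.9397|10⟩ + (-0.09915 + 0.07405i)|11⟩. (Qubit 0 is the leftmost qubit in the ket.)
0.3159|00⟩ + (-0.03333 + 0.02489i)|01⟩ + (0.8134 - 0.4706i)|10⟩ + (-0.1229 + 0.01444i)|11⟩

C-Rz(1.049) leaves the control-|0⟩ kets |00⟩, |01⟩ unchanged and applies Rz(1.049) to qubit 1 on the control-|1⟩ pair (|10⟩, |11⟩).
Rz(1.049) = [[e^(−iθ/2), 0], [0, e^(iθ/2)]] with e^(±iθ/2) = cos(θ/2) ± i·sin(θ/2); θ = 1.049, cos(θ/2) ≈ 0.865574, sin(θ/2) ≈ 0.50078.
With a = amp(|10⟩) = 0.9397 and b = amp(|11⟩) = (-0.09915 + 0.07405i):
new amp(|10⟩) = (0.865574 - 0.50078i)·a = (0.8134 - 0.4706i)
new amp(|11⟩) = (0.865574 + 0.50078i)·b = (-0.1229 + 0.01444i)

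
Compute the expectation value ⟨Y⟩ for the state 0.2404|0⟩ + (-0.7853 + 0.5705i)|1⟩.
0.2743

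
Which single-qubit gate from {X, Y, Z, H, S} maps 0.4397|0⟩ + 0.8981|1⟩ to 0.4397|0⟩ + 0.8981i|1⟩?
S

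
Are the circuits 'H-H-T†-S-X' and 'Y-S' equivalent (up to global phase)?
No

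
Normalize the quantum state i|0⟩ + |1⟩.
(1/√2)i|0⟩ + 1/√2|1⟩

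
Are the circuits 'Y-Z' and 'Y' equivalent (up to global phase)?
No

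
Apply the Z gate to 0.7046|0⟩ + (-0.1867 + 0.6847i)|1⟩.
0.7046|0⟩ + (0.1867 - 0.6847i)|1⟩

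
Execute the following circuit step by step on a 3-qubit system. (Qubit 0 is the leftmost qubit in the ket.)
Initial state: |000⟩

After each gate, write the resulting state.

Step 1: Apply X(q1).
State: |010⟩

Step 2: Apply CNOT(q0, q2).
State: |010⟩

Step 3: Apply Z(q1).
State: -|010⟩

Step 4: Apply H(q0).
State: -1/√2|010⟩ - 1/√2|110⟩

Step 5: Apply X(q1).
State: -1/√2|000⟩ - 1/√2|100⟩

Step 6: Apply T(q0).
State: -1/√2|000⟩ + (-1/2 - (1/2)i)|100⟩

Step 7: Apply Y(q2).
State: -(1/√2)i|001⟩ + (1/2 - (1/2)i)|101⟩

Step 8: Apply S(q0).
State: -(1/√2)i|001⟩ + (1/2 + (1/2)i)|101⟩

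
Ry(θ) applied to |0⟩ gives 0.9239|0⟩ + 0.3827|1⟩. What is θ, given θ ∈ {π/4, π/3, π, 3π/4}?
π/4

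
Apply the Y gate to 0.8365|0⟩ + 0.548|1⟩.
-0.548i|0⟩ + 0.8365i|1⟩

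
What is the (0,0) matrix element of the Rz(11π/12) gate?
(0.1305 - 0.9914i)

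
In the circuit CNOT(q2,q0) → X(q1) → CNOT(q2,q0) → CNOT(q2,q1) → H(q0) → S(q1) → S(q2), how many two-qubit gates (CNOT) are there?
3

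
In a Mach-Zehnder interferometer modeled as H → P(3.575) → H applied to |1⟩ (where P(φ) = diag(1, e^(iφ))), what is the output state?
(0.9538 + 0.21i)|0⟩ + (0.04623 - 0.21i)|1⟩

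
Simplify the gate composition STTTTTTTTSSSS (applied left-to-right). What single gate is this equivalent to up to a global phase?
S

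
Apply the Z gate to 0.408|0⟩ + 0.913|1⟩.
0.408|0⟩ - 0.913|1⟩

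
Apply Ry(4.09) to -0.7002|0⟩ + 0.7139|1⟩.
-0.3154|0⟩ - 0.9489|1⟩

Ry(4.09) = [[cos(θ/2), −sin(θ/2)], [sin(θ/2), cos(θ/2)]]; θ = 4.09, cos(θ/2) ≈ -0.45663, sin(θ/2) ≈ 0.889657.
With a = amp(|0⟩) = -0.7002 and b = amp(|1⟩) = 0.7139:
new amp(|0⟩) = (-0.45663)·a + (-0.889657)·b = -0.3154
new amp(|1⟩) = (0.889657)·a + (-0.45663)·b = -0.9489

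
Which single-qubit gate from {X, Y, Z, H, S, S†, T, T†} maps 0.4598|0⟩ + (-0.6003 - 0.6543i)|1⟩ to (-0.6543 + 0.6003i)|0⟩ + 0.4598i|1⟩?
Y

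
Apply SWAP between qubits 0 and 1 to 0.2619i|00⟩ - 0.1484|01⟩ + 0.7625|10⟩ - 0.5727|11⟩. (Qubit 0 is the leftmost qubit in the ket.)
0.2619i|00⟩ + 0.7625|01⟩ - 0.1484|10⟩ - 0.5727|11⟩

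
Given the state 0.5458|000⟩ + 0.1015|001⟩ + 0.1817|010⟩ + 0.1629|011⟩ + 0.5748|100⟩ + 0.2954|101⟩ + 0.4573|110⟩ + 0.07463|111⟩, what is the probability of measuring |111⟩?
0.00557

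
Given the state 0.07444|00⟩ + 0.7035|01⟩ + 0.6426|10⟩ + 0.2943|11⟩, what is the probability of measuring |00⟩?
0.005541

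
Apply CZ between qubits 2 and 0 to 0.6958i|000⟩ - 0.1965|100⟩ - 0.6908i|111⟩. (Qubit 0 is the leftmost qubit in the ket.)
0.6958i|000⟩ - 0.1965|100⟩ + 0.6908i|111⟩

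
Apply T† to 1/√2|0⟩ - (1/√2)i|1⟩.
1/√2|0⟩ + (-1/2 - (1/2)i)|1⟩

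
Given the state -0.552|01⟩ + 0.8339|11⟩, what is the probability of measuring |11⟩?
0.6954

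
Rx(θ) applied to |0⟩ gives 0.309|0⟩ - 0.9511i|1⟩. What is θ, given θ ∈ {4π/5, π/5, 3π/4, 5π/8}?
4π/5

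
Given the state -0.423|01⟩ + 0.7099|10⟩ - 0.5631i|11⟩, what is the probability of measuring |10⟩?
0.504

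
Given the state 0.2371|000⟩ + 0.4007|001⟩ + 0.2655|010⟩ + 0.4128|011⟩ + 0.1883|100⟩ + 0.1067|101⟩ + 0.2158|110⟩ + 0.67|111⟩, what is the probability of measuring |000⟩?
0.05622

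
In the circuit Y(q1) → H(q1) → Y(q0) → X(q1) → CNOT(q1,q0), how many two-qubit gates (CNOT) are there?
1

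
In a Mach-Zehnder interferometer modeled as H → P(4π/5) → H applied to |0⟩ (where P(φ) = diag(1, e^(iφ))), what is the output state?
(0.09549 + 0.2939i)|0⟩ + (0.9045 - 0.2939i)|1⟩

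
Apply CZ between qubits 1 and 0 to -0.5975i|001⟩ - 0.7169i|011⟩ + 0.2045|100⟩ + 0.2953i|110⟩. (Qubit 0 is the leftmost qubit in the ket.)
-0.5975i|001⟩ - 0.7169i|011⟩ + 0.2045|100⟩ - 0.2953i|110⟩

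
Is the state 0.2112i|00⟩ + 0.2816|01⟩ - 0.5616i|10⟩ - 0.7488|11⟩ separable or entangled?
Separable

Writing the state as a|00⟩ + b|01⟩ + c|10⟩ + d|11⟩, it is a product state iff ad − bc = 0.
Here (a, b, c, d) = (0.2112i, 0.2816, -0.5616i, -0.7488): ad − bc = (0.2112i)(-0.7488) − (0.2816)(-0.5616i) = 0, so the state is separable.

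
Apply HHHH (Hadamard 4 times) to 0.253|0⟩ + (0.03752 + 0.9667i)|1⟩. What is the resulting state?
0.253|0⟩ + (0.03752 + 0.9667i)|1⟩

H² = I, so an even number of Hadamards cancels: H^4 = I and the state is unchanged.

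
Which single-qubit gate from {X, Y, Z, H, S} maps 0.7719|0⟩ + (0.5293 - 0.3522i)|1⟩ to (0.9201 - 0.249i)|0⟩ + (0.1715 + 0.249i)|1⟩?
H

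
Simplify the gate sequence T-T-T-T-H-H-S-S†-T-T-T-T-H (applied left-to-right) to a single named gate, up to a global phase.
H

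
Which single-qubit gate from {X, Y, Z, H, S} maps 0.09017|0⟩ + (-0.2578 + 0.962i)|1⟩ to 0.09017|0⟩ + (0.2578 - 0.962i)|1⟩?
Z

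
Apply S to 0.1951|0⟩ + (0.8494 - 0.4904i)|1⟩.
0.1951|0⟩ + (0.4904 + 0.8494i)|1⟩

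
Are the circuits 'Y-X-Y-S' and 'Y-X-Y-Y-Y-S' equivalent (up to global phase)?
Yes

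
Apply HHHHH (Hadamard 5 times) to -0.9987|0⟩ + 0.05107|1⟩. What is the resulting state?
-0.6701|0⟩ - 0.7423|1⟩

H² = I, so H^5 = H: a single Hadamard. With (a, b) = (-0.9987, 0.05107), H gives ((a + b)/√2, (a − b)/√2) = (-0.6701, -0.7423).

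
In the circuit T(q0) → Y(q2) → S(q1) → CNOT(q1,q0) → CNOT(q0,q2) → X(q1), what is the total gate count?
6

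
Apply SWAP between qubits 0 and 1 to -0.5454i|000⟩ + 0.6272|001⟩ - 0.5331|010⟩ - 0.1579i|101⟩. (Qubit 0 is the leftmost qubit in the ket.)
-0.5454i|000⟩ + 0.6272|001⟩ - 0.1579i|011⟩ - 0.5331|100⟩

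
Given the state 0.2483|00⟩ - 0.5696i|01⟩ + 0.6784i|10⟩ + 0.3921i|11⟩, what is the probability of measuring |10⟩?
0.4602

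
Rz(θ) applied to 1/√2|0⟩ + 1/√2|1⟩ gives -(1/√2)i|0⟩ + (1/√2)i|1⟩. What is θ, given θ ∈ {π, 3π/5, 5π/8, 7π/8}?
π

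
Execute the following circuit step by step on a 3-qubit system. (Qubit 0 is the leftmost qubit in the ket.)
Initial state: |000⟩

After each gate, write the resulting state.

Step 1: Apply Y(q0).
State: i|100⟩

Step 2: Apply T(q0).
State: (-1/√2 + (1/√2)i)|100⟩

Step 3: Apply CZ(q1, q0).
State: (-1/√2 + (1/√2)i)|100⟩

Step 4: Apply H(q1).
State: (-1/2 + (1/2)i)|100⟩ + (-1/2 + (1/2)i)|110⟩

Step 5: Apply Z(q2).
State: (-1/2 + (1/2)i)|100⟩ + (-1/2 + (1/2)i)|110⟩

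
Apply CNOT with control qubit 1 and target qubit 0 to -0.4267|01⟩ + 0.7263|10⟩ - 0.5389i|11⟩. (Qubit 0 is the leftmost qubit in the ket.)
-0.5389i|01⟩ + 0.7263|10⟩ - 0.4267|11⟩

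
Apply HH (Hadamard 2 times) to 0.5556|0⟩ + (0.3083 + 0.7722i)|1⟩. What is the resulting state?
0.5556|0⟩ + (0.3083 + 0.7722i)|1⟩

H² = I, so an even number of Hadamards cancels: H^2 = I and the state is unchanged.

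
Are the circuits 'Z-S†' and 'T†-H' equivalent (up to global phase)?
No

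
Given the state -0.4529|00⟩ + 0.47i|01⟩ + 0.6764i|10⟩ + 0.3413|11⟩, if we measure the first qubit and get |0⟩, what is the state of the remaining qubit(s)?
-0.6939|0⟩ + 0.7201i|1⟩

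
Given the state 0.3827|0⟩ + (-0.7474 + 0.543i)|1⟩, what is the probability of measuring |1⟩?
0.8535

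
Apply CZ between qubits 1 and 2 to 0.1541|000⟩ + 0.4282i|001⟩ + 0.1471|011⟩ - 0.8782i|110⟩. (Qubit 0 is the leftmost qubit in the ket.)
0.1541|000⟩ + 0.4282i|001⟩ - 0.1471|011⟩ - 0.8782i|110⟩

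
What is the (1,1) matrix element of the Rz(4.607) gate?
(-0.6689 + 0.7434i)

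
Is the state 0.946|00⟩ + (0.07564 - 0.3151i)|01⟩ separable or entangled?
Separable

Writing the state as a|00⟩ + b|01⟩ + c|10⟩ + d|11⟩, it is a product state iff ad − bc = 0.
Here (a, b, c, d) = (0.946, (0.07564 - 0.3151i), 0, 0): ad − bc = (0.946)(0) − (0.07564 - 0.3151i)(0) = 0, so the state is separable.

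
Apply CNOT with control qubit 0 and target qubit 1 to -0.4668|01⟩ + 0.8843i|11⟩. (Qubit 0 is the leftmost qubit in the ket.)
-0.4668|01⟩ + 0.8843i|10⟩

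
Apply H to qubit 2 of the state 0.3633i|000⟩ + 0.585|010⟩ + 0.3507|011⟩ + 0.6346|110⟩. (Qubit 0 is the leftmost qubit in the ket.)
0.2569i|000⟩ + 0.2569i|001⟩ + 0.6616|010⟩ + 0.1657|011⟩ + 0.4487|110⟩ + 0.4487|111⟩

H on qubit 2 mixes each pair of kets that differ only in qubit 2: amplitudes (a, b) of (|…0…⟩, |…1…⟩) become ((a + b)/√2, (a − b)/√2). Kets absent from the input have amplitude 0.
(|000⟩, |001⟩): (a, b) = (0.3633i, 0) → (0.2569i, 0.2569i)
(|010⟩, |011⟩): (a, b) = (0.585, 0.3507) → (0.6616, 0.1657)
(|110⟩, |111⟩): (a, b) = (0.6346, 0) → (0.4487, 0.4487)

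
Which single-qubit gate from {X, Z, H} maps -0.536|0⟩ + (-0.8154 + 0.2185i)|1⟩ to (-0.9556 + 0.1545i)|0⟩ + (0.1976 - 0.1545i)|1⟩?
H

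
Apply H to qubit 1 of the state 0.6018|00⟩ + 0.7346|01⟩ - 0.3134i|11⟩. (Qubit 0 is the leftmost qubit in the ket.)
0.945|00⟩ - 0.0939|01⟩ - 0.2216i|10⟩ + 0.2216i|11⟩

H on qubit 1 mixes each pair of kets that differ only in qubit 1: amplitudes (a, b) of (|…0…⟩, |…1…⟩) become ((a + b)/√2, (a − b)/√2). Kets absent from the input have amplitude 0.
(|00⟩, |01⟩): (a, b) = (0.6018, 0.7346) → (0.945, -0.0939)
(|10⟩, |11⟩): (a, b) = (0, -0.3134i) → (-0.2216i, 0.2216i)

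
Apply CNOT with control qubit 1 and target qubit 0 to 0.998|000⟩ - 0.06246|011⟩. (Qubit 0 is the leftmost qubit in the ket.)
0.998|000⟩ - 0.06246|111⟩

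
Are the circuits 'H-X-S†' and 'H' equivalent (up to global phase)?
No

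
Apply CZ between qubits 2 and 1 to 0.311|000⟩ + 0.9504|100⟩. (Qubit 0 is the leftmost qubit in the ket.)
0.311|000⟩ + 0.9504|100⟩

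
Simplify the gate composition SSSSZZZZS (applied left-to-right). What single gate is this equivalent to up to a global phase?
S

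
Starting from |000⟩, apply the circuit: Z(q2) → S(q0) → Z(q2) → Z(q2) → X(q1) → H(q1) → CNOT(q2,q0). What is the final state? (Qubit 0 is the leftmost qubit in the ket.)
1/√2|000⟩ - 1/√2|010⟩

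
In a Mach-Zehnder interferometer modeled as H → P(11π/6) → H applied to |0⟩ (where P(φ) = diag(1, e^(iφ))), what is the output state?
(0.933 - 0.25i)|0⟩ + (0.06699 + 0.25i)|1⟩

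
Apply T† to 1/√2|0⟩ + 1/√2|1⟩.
1/√2|0⟩ + (1/2 - (1/2)i)|1⟩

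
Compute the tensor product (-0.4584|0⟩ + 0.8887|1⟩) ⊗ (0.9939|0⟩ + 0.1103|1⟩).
-0.4556|00⟩ - 0.05056|01⟩ + 0.8833|10⟩ + 0.09802|11⟩

amp(|b₁b₂…⟩) = product of the factor amplitudes for bits b₁, b₂, …; only kets whose every factor amplitude is nonzero survive.
|00⟩: (-0.4584)(0.9939) = -0.4556
|01⟩: (-0.4584)(0.1103) = -0.05056
|10⟩: (0.8887)(0.9939) = 0.8833
|11⟩: (0.8887)(0.1103) = 0.09802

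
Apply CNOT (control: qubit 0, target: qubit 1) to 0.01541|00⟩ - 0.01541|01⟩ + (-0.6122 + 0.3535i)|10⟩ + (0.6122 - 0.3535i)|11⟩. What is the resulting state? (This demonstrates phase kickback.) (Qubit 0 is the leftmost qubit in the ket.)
0.01541|00⟩ - 0.01541|01⟩ + (0.6122 - 0.3535i)|10⟩ + (-0.6122 + 0.3535i)|11⟩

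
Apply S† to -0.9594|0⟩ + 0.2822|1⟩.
-0.9594|0⟩ - 0.2822i|1⟩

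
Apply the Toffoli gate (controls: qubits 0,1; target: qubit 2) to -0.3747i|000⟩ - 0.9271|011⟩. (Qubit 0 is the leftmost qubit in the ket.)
-0.3747i|000⟩ - 0.9271|011⟩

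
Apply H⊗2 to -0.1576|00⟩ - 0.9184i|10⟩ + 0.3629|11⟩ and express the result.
(0.1027 - 0.4592i)|00⟩ + (-0.2603 - 0.4592i)|01⟩ + (-0.2603 + 0.4592i)|10⟩ + (0.1027 + 0.4592i)|11⟩

H⊗2 gives amp(|y⟩) = (1/2) Σ_x (−1)^(x·y) amp(|x⟩), where x·y is the number of positions in which both x and y have a 1.
|00⟩: (-0.1576 - 0.9184i + 0.3629)/2 = (0.1027 - 0.4592i)
|01⟩: (-0.1576 - 0.9184i - 0.3629)/2 = (-0.2603 - 0.4592i)
|10⟩: (-0.1576 + 0.9184i - 0.3629)/2 = (-0.2603 + 0.4592i)
|11⟩: (-0.1576 + 0.9184i + 0.3629)/2 = (0.1027 + 0.4592i)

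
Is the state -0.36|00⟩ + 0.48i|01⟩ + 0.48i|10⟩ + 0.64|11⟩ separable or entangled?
Separable

Writing the state as a|00⟩ + b|01⟩ + c|10⟩ + d|11⟩, it is a product state iff ad − bc = 0.
Here (a, b, c, d) = (-0.36, 0.48i, 0.48i, 0.64): ad − bc = (-0.36)(0.64) − (0.48i)(0.48i) = 0, so the state is separable.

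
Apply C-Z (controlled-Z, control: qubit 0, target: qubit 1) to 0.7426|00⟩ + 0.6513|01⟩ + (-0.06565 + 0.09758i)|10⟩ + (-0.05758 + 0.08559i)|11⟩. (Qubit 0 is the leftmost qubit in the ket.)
0.7426|00⟩ + 0.6513|01⟩ + (-0.06565 + 0.09758i)|10⟩ + (0.05758 - 0.08559i)|11⟩

C-Z leaves the control-|0⟩ kets |00⟩, |01⟩ unchanged and applies Z to qubit 1 on the control-|1⟩ pair (|10⟩, |11⟩).
Z = [[1, 0], [0, -1]].
With a = amp(|10⟩) = (-0.06565 + 0.09758i) and b = amp(|11⟩) = (-0.05758 + 0.08559i):
new amp(|10⟩) = (1)·a = (-0.06565 + 0.09758i)
new amp(|11⟩) = (-1)·b = (0.05758 - 0.08559i)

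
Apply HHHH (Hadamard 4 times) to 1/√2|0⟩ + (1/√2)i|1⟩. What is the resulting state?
1/√2|0⟩ + (1/√2)i|1⟩

H² = I, so an even number of Hadamards cancels: H^4 = I and the state is unchanged.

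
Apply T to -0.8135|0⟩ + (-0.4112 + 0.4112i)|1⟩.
-0.8135|0⟩ - 0.5815|1⟩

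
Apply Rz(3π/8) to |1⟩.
(0.8315 + 0.5556i)|1⟩

Rz(3π/8) = [[e^(−iθ/2), 0], [0, e^(iθ/2)]] with e^(±iθ/2) = cos(θ/2) ± i·sin(θ/2); θ = 3π/8, cos(θ/2) ≈ 0.83147, sin(θ/2) ≈ 0.55557.
With a = amp(|0⟩) = 0 and b = amp(|1⟩) = 1:
new amp(|0⟩) = (0.83147 - 0.55557i)·a = 0
new amp(|1⟩) = (0.83147 + 0.55557i)·b = (0.8315 + 0.5556i)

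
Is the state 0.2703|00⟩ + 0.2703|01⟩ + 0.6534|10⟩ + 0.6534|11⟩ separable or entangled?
Separable

Writing the state as a|00⟩ + b|01⟩ + c|10⟩ + d|11⟩, it is a product state iff ad − bc = 0.
Here (a, b, c, d) = (0.2703, 0.2703, 0.6534, 0.6534): ad − bc = (0.2703)(0.6534) − (0.2703)(0.6534) = 0, so the state is separable.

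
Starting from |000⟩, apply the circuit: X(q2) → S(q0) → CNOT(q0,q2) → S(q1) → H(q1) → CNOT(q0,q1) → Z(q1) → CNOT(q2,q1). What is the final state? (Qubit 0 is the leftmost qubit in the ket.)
-1/√2|001⟩ + 1/√2|011⟩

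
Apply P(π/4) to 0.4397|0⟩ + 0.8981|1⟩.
0.4397|0⟩ + (0.6351 + 0.6351i)|1⟩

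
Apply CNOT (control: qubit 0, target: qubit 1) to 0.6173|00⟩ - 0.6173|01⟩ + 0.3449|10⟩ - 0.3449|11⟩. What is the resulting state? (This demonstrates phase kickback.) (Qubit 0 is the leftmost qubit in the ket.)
0.6173|00⟩ - 0.6173|01⟩ - 0.3449|10⟩ + 0.3449|11⟩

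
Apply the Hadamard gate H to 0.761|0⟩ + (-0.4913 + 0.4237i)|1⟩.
(0.1907 + 0.2996i)|0⟩ + (0.8855 - 0.2996i)|1⟩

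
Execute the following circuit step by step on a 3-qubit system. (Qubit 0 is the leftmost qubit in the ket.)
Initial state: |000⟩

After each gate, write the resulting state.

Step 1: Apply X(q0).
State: |100⟩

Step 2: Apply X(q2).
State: |101⟩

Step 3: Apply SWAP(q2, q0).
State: |101⟩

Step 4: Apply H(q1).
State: 1/√2|101⟩ + 1/√2|111⟩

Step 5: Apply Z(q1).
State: 1/√2|101⟩ - 1/√2|111⟩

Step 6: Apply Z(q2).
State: -1/√2|101⟩ + 1/√2|111⟩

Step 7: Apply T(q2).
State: (-1/2 - (1/2)i)|101⟩ + (1/2 + (1/2)i)|111⟩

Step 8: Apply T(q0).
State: -(1/√2)i|101⟩ + (1/√2)i|111⟩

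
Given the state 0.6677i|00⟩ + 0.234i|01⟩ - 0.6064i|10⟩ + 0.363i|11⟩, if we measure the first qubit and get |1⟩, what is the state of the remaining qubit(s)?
-0.858i|0⟩ + 0.5136i|1⟩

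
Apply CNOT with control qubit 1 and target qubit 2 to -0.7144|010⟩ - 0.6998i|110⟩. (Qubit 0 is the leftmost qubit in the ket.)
-0.7144|011⟩ - 0.6998i|111⟩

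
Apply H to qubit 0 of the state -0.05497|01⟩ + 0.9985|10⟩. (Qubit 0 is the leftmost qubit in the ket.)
0.706|00⟩ - 0.03887|01⟩ - 0.706|10⟩ - 0.03887|11⟩

H on qubit 0 mixes each pair of kets that differ only in qubit 0: amplitudes (a, b) of (|…0…⟩, |…1…⟩) become ((a + b)/√2, (a − b)/√2). Kets absent from the input have amplitude 0.
(|00⟩, |10⟩): (a, b) = (0, 0.9985) → (0.706, -0.706)
(|01⟩, |11⟩): (a, b) = (-0.05497, 0) → (-0.03887, -0.03887)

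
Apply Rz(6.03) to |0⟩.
(-0.992 - 0.1263i)|0⟩

Rz(6.03) = [[e^(−iθ/2), 0], [0, e^(iθ/2)]] with e^(±iθ/2) = cos(θ/2) ± i·sin(θ/2); θ = 6.03, cos(θ/2) ≈ -0.991998, sin(θ/2) ≈ 0.126255.
With a = amp(|0⟩) = 1 and b = amp(|1⟩) = 0:
new amp(|0⟩) = (-0.991998 - 0.126255i)·a = (-0.992 - 0.1263i)
new amp(|1⟩) = (-0.991998 + 0.126255i)·b = 0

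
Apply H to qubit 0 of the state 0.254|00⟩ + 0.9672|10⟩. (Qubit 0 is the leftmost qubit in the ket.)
0.8635|00⟩ - 0.5043|10⟩

H on qubit 0 mixes each pair of kets that differ only in qubit 0: amplitudes (a, b) of (|…0…⟩, |…1…⟩) become ((a + b)/√2, (a − b)/√2). Kets absent from the input have amplitude 0.
(|00⟩, |10⟩): (a, b) = (0.254, 0.9672) → (0.8635, -0.5043)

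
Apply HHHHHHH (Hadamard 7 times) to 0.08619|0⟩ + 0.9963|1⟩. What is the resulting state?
0.7654|0⟩ - 0.6435|1⟩

H² = I, so H^7 = H: a single Hadamard. With (a, b) = (0.08619, 0.9963), H gives ((a + b)/√2, (a − b)/√2) = (0.7654, -0.6435).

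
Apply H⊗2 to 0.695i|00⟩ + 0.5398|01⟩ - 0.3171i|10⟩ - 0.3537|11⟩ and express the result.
(0.09305 + 0.189i)|00⟩ + (-0.09305 + 0.189i)|01⟩ + (0.4468 + 0.5061i)|10⟩ + (-0.4468 + 0.5061i)|11⟩

H⊗2 gives amp(|y⟩) = (1/2) Σ_x (−1)^(x·y) amp(|x⟩), where x·y is the number of positions in which both x and y have a 1.
|00⟩: (0.695i + 0.5398 - 0.3171i - 0.3537)/2 = (0.09305 + 0.189i)
|01⟩: (0.695i - 0.5398 - 0.3171i + 0.3537)/2 = (-0.09305 + 0.189i)
|10⟩: (0.695i + 0.5398 + 0.3171i + 0.3537)/2 = (0.4468 + 0.5061i)
|11⟩: (0.695i - 0.5398 + 0.3171i - 0.3537)/2 = (-0.4468 + 0.5061i)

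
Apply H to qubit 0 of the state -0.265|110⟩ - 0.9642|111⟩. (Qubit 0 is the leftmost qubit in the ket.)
-0.1874|010⟩ - 0.6818|011⟩ + 0.1874|110⟩ + 0.6818|111⟩

H on qubit 0 mixes each pair of kets that differ only in qubit 0: amplitudes (a, b) of (|…0…⟩, |…1…⟩) become ((a + b)/√2, (a − b)/√2). Kets absent from the input have amplitude 0.
(|010⟩, |110⟩): (a, b) = (0, -0.265) → (-0.1874, 0.1874)
(|011⟩, |111⟩): (a, b) = (0, -0.9642) → (-0.6818, 0.6818)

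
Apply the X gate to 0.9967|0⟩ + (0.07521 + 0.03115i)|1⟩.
(0.07521 + 0.03115i)|0⟩ + 0.9967|1⟩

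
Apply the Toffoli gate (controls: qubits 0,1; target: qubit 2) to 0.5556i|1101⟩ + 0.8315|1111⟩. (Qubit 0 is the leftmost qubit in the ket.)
0.8315|1101⟩ + 0.5556i|1111⟩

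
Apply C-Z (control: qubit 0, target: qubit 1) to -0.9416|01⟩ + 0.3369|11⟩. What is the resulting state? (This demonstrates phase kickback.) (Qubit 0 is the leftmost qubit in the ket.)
-0.9416|01⟩ - 0.3369|11⟩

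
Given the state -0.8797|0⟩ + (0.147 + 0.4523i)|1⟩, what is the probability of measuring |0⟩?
0.7739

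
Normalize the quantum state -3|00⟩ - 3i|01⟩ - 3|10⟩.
-1/√3|00⟩ - (1/√3)i|01⟩ - 1/√3|10⟩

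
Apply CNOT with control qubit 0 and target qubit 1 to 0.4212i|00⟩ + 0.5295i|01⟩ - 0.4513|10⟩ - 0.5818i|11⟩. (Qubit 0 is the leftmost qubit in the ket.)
0.4212i|00⟩ + 0.5295i|01⟩ - 0.5818i|10⟩ - 0.4513|11⟩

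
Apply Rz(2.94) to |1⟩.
(0.1006 + 0.9949i)|1⟩

Rz(2.94) = [[e^(−iθ/2), 0], [0, e^(iθ/2)]] with e^(±iθ/2) = cos(θ/2) ± i·sin(θ/2); θ = 2.94, cos(θ/2) ≈ 0.100626, sin(θ/2) ≈ 0.994924.
With a = amp(|0⟩) = 0 and b = amp(|1⟩) = 1:
new amp(|0⟩) = (0.100626 - 0.994924i)·a = 0
new amp(|1⟩) = (0.100626 + 0.994924i)·b = (0.1006 + 0.9949i)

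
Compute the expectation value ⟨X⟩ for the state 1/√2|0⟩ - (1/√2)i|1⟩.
0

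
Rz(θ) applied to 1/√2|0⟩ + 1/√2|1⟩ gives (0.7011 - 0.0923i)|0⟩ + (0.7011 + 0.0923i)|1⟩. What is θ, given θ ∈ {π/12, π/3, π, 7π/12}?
π/12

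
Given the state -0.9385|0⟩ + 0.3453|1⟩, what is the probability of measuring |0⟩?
0.8808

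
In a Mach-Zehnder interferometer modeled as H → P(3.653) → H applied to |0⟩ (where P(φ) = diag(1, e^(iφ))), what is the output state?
(0.06397 - 0.2447i)|0⟩ + (0.936 + 0.2447i)|1⟩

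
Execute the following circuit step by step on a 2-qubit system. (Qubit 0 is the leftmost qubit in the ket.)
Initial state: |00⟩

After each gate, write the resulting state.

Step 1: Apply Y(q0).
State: i|10⟩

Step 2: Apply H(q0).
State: (1/√2)i|00⟩ - (1/√2)i|10⟩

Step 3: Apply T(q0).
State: (1/√2)i|00⟩ + (1/2 - (1/2)i)|10⟩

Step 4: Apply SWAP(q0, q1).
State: (1/√2)i|00⟩ + (1/2 - (1/2)i)|01⟩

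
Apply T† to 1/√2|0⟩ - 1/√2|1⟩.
1/√2|0⟩ + (-1/2 + (1/2)i)|1⟩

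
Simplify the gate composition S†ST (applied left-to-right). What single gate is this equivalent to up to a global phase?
T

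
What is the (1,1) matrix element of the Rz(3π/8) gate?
(0.8315 + 0.5556i)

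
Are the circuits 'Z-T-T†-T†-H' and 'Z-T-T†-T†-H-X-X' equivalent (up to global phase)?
Yes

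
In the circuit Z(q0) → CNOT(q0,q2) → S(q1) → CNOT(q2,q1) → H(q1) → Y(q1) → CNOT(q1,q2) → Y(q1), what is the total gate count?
8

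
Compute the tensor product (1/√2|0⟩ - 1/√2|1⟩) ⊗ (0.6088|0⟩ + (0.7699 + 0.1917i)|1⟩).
0.4305|00⟩ + (0.5444 + 0.1356i)|01⟩ - 0.4305|10⟩ + (-0.5444 - 0.1356i)|11⟩

amp(|b₁b₂…⟩) = product of the factor amplitudes for bits b₁, b₂, …; only kets whose every factor amplitude is nonzero survive.
|00⟩: (1/√2)(0.6088) = 0.4305
|01⟩: (1/√2)(0.7699 + 0.1917i) = (0.5444 + 0.1356i)
|10⟩: (-1/√2)(0.6088) = -0.4305
|11⟩: (-1/√2)(0.7699 + 0.1917i) = (-0.5444 - 0.1356i)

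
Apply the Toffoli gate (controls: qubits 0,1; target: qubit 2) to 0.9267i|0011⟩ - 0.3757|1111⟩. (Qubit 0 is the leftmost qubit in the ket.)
0.9267i|0011⟩ - 0.3757|1101⟩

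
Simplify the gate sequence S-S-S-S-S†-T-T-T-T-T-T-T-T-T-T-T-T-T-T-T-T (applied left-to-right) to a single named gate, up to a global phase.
S†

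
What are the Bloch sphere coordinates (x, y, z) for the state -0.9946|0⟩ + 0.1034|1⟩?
(-0.2057, 0, 0.9785)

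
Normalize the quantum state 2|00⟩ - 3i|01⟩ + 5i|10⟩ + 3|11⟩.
0.2917|00⟩ - 0.4376i|01⟩ + 0.7293i|10⟩ + 0.4376|11⟩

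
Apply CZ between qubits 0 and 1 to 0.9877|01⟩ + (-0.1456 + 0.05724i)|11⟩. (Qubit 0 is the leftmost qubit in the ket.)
0.9877|01⟩ + (0.1456 - 0.05724i)|11⟩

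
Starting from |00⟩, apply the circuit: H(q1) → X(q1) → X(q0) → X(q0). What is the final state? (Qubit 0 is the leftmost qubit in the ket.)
1/√2|00⟩ + 1/√2|01⟩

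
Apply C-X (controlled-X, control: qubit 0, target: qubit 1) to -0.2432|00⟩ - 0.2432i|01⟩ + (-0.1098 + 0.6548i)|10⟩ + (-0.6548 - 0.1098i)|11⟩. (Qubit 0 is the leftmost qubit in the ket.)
-0.2432|00⟩ - 0.2432i|01⟩ + (-0.6548 - 0.1098i)|10⟩ + (-0.1098 + 0.6548i)|11⟩

C-X leaves the control-|0⟩ kets |00⟩, |01⟩ unchanged and applies X to qubit 1 on the control-|1⟩ pair (|10⟩, |11⟩).
X = [[0, 1], [1, 0]].
With a = amp(|10⟩) = (-0.1098 + 0.6548i) and b = amp(|11⟩) = (-0.6548 - 0.1098i):
new amp(|10⟩) = (1)·b = (-0.6548 - 0.1098i)
new amp(|11⟩) = (1)·a = (-0.1098 + 0.6548i)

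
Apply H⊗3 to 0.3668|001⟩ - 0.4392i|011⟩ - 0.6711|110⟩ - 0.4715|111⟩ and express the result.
(-0.2743 - 0.1553i)|000⟩ + (-0.2003 + 0.1553i)|001⟩ + (0.5337 + 0.1553i)|010⟩ + (-0.05911 - 0.1553i)|011⟩ + (0.5337 - 0.1553i)|100⟩ + (-0.05911 + 0.1553i)|101⟩ + (-0.2743 + 0.1553i)|110⟩ + (-0.2003 - 0.1553i)|111⟩

H⊗3 gives amp(|y⟩) = (1/2√2) Σ_x (−1)^(x·y) amp(|x⟩), where x·y is the number of positions in which both x and y have a 1.
|000⟩: (0.3668 - 0.4392i - 0.6711 - 0.4715)/(2√2) = (-0.2743 - 0.1553i)
|001⟩: (-0.3668 + 0.4392i - 0.6711 + 0.4715)/(2√2) = (-0.2003 + 0.1553i)
|010⟩: (0.3668 + 0.4392i + 0.6711 + 0.4715)/(2√2) = (0.5337 + 0.1553i)
|011⟩: (-0.3668 - 0.4392i + 0.6711 - 0.4715)/(2√2) = (-0.05911 - 0.1553i)
|100⟩: (0.3668 - 0.4392i + 0.6711 + 0.4715)/(2√2) = (0.5337 - 0.1553i)
|101⟩: (-0.3668 + 0.4392i + 0.6711 - 0.4715)/(2√2) = (-0.05911 + 0.1553i)
|110⟩: (0.3668 + 0.4392i - 0.6711 - 0.4715)/(2√2) = (-0.2743 + 0.1553i)
|111⟩: (-0.3668 - 0.4392i - 0.6711 + 0.4715)/(2√2) = (-0.2003 - 0.1553i)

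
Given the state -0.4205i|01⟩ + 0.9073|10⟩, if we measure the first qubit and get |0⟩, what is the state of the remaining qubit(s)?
-i|1⟩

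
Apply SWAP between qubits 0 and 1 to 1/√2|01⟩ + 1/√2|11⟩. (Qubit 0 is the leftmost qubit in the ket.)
1/√2|10⟩ + 1/√2|11⟩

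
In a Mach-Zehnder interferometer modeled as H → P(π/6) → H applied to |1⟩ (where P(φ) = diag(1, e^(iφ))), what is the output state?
(0.06699 - 0.25i)|0⟩ + (0.933 + 0.25i)|1⟩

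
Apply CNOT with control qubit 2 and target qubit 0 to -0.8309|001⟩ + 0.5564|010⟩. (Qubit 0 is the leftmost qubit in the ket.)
0.5564|010⟩ - 0.8309|101⟩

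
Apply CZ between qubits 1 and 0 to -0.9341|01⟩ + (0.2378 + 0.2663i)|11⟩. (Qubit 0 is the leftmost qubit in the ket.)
-0.9341|01⟩ + (-0.2378 - 0.2663i)|11⟩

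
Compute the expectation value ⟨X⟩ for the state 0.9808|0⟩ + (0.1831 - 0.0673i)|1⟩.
0.3592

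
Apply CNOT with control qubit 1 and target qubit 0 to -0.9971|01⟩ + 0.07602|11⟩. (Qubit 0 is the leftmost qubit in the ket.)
0.07602|01⟩ - 0.9971|11⟩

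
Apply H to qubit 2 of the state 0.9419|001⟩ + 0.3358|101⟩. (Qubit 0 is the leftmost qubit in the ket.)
0.666|000⟩ - 0.666|001⟩ + 0.2374|100⟩ - 0.2374|101⟩

H on qubit 2 mixes each pair of kets that differ only in qubit 2: amplitudes (a, b) of (|…0…⟩, |…1…⟩) become ((a + b)/√2, (a − b)/√2). Kets absent from the input have amplitude 0.
(|000⟩, |001⟩): (a, b) = (0, 0.9419) → (0.666, -0.666)
(|100⟩, |101⟩): (a, b) = (0, 0.3358) → (0.2374, -0.2374)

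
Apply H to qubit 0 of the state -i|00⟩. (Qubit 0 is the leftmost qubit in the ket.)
-(1/√2)i|00⟩ - (1/√2)i|10⟩

H on qubit 0 mixes each pair of kets that differ only in qubit 0: amplitudes (a, b) of (|…0…⟩, |…1…⟩) become ((a + b)/√2, (a − b)/√2). Kets absent from the input have amplitude 0.
(|00⟩, |10⟩): (a, b) = (-i, 0) → (-(1/√2)i, -(1/√2)i)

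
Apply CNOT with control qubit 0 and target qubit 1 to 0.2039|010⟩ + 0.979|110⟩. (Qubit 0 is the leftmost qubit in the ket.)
0.2039|010⟩ + 0.979|100⟩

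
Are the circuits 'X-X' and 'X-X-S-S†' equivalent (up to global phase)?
Yes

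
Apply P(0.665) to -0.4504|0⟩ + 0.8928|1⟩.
-0.4504|0⟩ + (0.7026 + 0.5509i)|1⟩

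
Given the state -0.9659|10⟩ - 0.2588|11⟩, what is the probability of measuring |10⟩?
0.933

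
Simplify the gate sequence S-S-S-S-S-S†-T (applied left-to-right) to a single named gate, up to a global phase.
T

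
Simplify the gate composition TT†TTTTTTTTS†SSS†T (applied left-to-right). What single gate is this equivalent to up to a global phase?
T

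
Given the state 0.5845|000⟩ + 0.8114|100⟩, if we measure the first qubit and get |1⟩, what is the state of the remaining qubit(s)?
|00⟩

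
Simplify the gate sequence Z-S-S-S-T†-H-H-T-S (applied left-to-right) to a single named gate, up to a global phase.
Z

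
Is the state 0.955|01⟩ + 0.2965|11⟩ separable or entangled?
Separable

Writing the state as a|00⟩ + b|01⟩ + c|10⟩ + d|11⟩, it is a product state iff ad − bc = 0.
Here (a, b, c, d) = (0, 0.955, 0, 0.2965): ad − bc = (0)(0.2965) − (0.955)(0) = 0, so the state is separable.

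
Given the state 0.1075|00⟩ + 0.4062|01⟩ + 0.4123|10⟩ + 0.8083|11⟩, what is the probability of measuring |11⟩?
0.6533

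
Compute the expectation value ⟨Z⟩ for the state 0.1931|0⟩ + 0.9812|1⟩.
-0.9255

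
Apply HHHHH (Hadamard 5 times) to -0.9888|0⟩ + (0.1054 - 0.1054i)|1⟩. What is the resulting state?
(-0.6247 - 0.07453i)|0⟩ + (-0.7737 + 0.07453i)|1⟩

H² = I, so H^5 = H: a single Hadamard. With (a, b) = (-0.9888, (0.1054 - 0.1054i)), H gives ((a + b)/√2, (a − b)/√2) = ((-0.6247 - 0.07453i), (-0.7737 + 0.07453i)).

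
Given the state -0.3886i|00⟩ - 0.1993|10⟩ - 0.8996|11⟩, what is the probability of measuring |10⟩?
0.03972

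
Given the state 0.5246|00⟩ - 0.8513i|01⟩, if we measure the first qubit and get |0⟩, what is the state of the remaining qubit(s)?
0.5246|0⟩ - 0.8513i|1⟩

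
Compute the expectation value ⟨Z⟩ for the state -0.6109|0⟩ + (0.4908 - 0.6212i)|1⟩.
-0.2536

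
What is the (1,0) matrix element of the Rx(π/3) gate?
-(1/2)i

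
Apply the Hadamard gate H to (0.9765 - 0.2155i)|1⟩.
(0.6905 - 0.1524i)|0⟩ + (-0.6905 + 0.1524i)|1⟩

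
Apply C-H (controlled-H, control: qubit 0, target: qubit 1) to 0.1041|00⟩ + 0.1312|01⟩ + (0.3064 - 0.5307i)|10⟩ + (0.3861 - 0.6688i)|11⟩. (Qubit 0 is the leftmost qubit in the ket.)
0.1041|00⟩ + 0.1312|01⟩ + (0.4897 - 0.8482i)|10⟩ + (-0.05636 + 0.09765i)|11⟩

C-H leaves the control-|0⟩ kets |00⟩, |01⟩ unchanged and applies H to qubit 1 on the control-|1⟩ pair (|10⟩, |11⟩).
H = [[1/√2, 1/√2], [1/√2, -1/√2]].
With a = amp(|10⟩) = (0.3064 - 0.5307i) and b = amp(|11⟩) = (0.3861 - 0.6688i):
new amp(|10⟩) = (1/√2)·a + (1/√2)·b = (0.4897 - 0.8482i)
new amp(|11⟩) = (1/√2)·a + (-1/√2)·b = (-0.05636 + 0.09765i)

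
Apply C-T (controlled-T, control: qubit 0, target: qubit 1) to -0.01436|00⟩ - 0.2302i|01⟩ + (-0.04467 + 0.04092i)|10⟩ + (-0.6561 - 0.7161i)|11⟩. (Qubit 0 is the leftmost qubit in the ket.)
-0.01436|00⟩ - 0.2302i|01⟩ + (-0.04467 + 0.04092i)|10⟩ + (0.04243 - 0.9703i)|11⟩

C-T leaves the control-|0⟩ kets |00⟩, |01⟩ unchanged and applies T to qubit 1 on the control-|1⟩ pair (|10⟩, |11⟩).
T = [[1, 0], [0, (1/√2 + (1/√2)i)]].
With a = amp(|10⟩) = (-0.04467 + 0.04092i) and b = amp(|11⟩) = (-0.6561 - 0.7161i):
new amp(|10⟩) = (1)·a = (-0.04467 + 0.04092i)
new amp(|11⟩) = (1/√2 + (1/√2)i)·b = (0.04243 - 0.9703i)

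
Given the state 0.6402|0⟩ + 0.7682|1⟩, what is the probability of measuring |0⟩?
0.4099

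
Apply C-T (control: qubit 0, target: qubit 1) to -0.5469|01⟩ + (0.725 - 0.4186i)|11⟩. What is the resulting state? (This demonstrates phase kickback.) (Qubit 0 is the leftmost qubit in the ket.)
-0.5469|01⟩ + (0.8086 + 0.2167i)|11⟩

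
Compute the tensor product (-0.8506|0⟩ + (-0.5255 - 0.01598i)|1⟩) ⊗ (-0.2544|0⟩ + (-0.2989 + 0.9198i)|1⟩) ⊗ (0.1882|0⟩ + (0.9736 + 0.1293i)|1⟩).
0.04073|000⟩ + (0.2107 + 0.02798i)|001⟩ + (0.04785 - 0.1472i)|010⟩ + (0.3487 - 0.7289i)|011⟩ + (0.02516 + 0.0007651i)|100⟩ + (0.1296 + 0.02124i)|101⟩ + (0.03233 - 0.09007i)|110⟩ + (0.2291 - 0.4437i)|111⟩

amp(|b₁b₂…⟩) = product of the factor amplitudes for bits b₁, b₂, …; only kets whose every factor amplitude is nonzero survive.
|000⟩: (-0.8506)(-0.2544)(0.1882) = 0.04073
|001⟩: (-0.8506)(-0.2544)(0.9736 + 0.1293i) = (0.2107 + 0.02798i)
|010⟩: (-0.8506)(-0.2989 + 0.9198i)(0.1882) = (0.04785 - 0.1472i)
|011⟩: (-0.8506)(-0.2989 + 0.9198i)(0.9736 + 0.1293i) = (0.3487 - 0.7289i)
|100⟩: (-0.5255 - 0.01598i)(-0.2544)(0.1882) = (0.02516 + 0.0007651i)
|101⟩: (-0.5255 - 0.01598i)(-0.2544)(0.9736 + 0.1293i) = (0.1296 + 0.02124i)
|110⟩: (-0.5255 - 0.01598i)(-0.2989 + 0.9198i)(0.1882) = (0.03233 - 0.09007i)
|111⟩: (-0.5255 - 0.01598i)(-0.2989 + 0.9198i)(0.9736 + 0.1293i) = (0.2291 - 0.4437i)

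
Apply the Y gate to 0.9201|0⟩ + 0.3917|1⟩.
-0.3917i|0⟩ + 0.9201i|1⟩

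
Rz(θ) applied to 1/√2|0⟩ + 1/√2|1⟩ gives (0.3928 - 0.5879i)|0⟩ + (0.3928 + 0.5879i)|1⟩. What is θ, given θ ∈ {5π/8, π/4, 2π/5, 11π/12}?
5π/8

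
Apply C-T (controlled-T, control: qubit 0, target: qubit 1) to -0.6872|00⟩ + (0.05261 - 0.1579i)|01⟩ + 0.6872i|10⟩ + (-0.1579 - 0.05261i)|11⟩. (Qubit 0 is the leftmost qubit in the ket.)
-0.6872|00⟩ + (0.05261 - 0.1579i)|01⟩ + 0.6872i|10⟩ + (-0.07445 - 0.1489i)|11⟩

C-T leaves the control-|0⟩ kets |00⟩, |01⟩ unchanged and applies T to qubit 1 on the control-|1⟩ pair (|10⟩, |11⟩).
T = [[1, 0], [0, (1/√2 + (1/√2)i)]].
With a = amp(|10⟩) = 0.6872i and b = amp(|11⟩) = (-0.1579 - 0.05261i):
new amp(|10⟩) = (1)·a = 0.6872i
new amp(|11⟩) = (1/√2 + (1/√2)i)·b = (-0.07445 - 0.1489i)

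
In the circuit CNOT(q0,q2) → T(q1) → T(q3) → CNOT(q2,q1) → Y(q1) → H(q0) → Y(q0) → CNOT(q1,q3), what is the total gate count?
8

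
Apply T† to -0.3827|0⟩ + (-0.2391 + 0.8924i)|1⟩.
-0.3827|0⟩ + (0.462 + 0.8001i)|1⟩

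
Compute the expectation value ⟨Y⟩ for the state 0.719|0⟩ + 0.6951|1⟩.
0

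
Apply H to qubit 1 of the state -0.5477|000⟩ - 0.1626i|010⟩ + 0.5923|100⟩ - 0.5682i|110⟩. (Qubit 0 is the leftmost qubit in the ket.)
(-0.3873 - 0.115i)|000⟩ + (-0.3873 + 0.115i)|010⟩ + (0.4188 - 0.4018i)|100⟩ + (0.4188 + 0.4018i)|110⟩

H on qubit 1 mixes each pair of kets that differ only in qubit 1: amplitudes (a, b) of (|…0…⟩, |…1…⟩) become ((a + b)/√2, (a − b)/√2). Kets absent from the input have amplitude 0.
(|000⟩, |010⟩): (a, b) = (-0.5477, -0.1626i) → ((-0.3873 - 0.115i), (-0.3873 + 0.115i))
(|100⟩, |110⟩): (a, b) = (0.5923, -0.5682i) → ((0.4188 - 0.4018i), (0.4188 + 0.4018i))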